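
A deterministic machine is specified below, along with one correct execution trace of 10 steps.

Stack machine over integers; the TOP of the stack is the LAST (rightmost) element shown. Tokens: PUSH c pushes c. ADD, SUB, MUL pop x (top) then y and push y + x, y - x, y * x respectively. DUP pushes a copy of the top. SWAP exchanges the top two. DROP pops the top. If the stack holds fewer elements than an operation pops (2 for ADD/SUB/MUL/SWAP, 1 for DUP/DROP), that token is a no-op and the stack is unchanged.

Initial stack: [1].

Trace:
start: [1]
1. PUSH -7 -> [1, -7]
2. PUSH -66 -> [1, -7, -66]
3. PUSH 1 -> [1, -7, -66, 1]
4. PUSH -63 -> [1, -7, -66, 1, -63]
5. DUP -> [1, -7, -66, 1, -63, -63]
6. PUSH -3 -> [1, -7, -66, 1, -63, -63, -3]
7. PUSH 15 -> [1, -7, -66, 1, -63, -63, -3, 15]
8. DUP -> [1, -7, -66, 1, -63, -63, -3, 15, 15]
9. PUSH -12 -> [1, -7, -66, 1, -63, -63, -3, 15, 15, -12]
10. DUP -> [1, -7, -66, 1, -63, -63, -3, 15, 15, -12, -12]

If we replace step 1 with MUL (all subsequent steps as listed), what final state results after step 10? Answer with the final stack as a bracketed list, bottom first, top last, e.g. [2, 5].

(re-executing from step 1 with the substitution; state before step 1: [1])
1. MUL -> [1]
2. PUSH -66 -> [1, -66]
3. PUSH 1 -> [1, -66, 1]
4. PUSH -63 -> [1, -66, 1, -63]
5. DUP -> [1, -66, 1, -63, -63]
6. PUSH -3 -> [1, -66, 1, -63, -63, -3]
7. PUSH 15 -> [1, -66, 1, -63, -63, -3, 15]
8. DUP -> [1, -66, 1, -63, -63, -3, 15, 15]
9. PUSH -12 -> [1, -66, 1, -63, -63, -3, 15, 15, -12]
10. DUP -> [1, -66, 1, -63, -63, -3, 15, 15, -12, -12]

[1, -66, 1, -63, -63, -3, 15, 15, -12, -12]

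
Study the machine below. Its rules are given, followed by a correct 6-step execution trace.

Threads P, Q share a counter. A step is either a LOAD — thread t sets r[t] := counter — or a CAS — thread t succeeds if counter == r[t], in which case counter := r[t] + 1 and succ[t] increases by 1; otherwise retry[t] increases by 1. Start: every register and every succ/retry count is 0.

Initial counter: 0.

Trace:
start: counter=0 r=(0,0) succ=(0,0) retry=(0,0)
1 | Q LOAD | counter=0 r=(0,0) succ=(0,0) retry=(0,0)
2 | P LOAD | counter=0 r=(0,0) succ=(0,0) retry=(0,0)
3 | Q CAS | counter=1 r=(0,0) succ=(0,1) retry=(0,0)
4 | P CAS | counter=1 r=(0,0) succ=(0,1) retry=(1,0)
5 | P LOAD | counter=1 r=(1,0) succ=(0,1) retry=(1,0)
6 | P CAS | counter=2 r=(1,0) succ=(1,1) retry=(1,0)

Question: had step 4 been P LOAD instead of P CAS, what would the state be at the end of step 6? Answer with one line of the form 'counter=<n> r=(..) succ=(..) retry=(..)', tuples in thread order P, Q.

counter=2 r=(1,0) succ=(1,1) retry=(0,0)

(re-executing from step 4 with the substitution; state before step 4: counter=1 r=(0,0) succ=(0,1) retry=(0,0))
4 | P LOAD | counter=1 r=(1,0) succ=(0,1) retry=(0,0)
5 | P LOAD | counter=1 r=(1,0) succ=(0,1) retry=(0,0)
6 | P CAS | counter=2 r=(1,0) succ=(1,1) retry=(0,0)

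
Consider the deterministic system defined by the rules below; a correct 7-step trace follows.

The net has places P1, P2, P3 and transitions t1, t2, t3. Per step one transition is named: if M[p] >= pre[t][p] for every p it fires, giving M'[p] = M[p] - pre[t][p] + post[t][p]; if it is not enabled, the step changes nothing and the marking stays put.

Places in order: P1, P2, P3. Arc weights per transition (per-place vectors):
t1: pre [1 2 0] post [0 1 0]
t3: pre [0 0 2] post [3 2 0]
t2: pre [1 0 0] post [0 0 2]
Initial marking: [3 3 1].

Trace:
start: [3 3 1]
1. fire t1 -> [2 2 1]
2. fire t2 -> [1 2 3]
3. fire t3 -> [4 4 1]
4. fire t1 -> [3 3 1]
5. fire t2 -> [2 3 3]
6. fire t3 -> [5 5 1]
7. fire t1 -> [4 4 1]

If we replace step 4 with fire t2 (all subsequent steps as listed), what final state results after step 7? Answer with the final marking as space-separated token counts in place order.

4 5 3

(re-executing from step 4 with the substitution; state before step 4: [4 4 1])
4. fire t2 -> [3 4 3]
5. fire t2 -> [2 4 5]
6. fire t3 -> [5 6 3]
7. fire t1 -> [4 5 3]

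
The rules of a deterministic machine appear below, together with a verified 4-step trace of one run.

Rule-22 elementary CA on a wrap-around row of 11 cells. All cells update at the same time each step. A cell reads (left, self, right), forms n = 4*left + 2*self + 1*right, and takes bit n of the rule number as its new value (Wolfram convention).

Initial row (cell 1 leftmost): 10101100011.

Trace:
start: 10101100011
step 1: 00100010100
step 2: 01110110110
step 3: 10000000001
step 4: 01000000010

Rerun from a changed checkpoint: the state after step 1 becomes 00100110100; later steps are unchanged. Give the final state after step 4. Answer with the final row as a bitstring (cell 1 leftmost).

state after step 1 := 00100110100
step 2: 01111000110
step 3: 10000101001
step 4: 01001101110

01001101110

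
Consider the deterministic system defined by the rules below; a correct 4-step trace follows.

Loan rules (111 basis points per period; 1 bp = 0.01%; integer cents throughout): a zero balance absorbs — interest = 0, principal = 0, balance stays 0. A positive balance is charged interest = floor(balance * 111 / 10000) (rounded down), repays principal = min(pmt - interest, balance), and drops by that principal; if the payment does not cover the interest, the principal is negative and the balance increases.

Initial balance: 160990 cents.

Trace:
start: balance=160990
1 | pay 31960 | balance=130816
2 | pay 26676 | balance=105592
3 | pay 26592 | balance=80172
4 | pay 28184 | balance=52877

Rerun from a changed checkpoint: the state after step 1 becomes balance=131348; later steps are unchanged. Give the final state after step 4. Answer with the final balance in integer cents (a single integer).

53426

state after step 1 := balance=131348
2 | pay 26676 | balance=106129
3 | pay 26592 | balance=80715
4 | pay 28184 | balance=53426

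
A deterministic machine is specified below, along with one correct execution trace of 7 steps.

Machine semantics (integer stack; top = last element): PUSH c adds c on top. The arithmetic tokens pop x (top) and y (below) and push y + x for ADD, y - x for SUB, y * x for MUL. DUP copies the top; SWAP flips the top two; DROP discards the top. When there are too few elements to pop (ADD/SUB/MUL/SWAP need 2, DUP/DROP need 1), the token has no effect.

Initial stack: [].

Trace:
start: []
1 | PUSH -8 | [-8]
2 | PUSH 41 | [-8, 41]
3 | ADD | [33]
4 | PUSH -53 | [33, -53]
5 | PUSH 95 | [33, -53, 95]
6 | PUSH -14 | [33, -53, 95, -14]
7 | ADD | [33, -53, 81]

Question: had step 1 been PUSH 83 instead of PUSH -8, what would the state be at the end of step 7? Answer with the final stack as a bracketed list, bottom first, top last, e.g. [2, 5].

(re-executing from step 1 with the substitution; state before step 1: [])
1 | PUSH 83 | [83]
2 | PUSH 41 | [83, 41]
3 | ADD | [124]
4 | PUSH -53 | [124, -53]
5 | PUSH 95 | [124, -53, 95]
6 | PUSH -14 | [124, -53, 95, -14]
7 | ADD | [124, -53, 81]

[124, -53, 81]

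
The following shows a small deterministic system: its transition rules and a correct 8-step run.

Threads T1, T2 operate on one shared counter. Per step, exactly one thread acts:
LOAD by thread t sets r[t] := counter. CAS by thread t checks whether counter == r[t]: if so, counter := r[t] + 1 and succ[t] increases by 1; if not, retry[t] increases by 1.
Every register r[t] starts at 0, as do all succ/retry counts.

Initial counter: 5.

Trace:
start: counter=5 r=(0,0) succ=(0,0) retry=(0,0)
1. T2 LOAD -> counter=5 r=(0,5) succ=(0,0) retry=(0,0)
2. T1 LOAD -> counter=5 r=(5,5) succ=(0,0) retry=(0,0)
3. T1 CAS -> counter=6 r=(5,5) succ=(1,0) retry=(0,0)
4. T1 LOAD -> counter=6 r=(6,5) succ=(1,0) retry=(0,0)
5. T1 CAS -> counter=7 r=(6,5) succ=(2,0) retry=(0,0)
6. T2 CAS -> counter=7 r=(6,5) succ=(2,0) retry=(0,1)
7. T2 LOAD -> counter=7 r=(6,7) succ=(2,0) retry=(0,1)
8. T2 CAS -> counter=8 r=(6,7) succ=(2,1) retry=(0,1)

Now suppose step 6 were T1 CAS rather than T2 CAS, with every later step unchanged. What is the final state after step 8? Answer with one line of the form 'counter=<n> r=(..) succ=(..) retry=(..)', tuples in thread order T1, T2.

counter=8 r=(6,7) succ=(2,1) retry=(1,0)

(re-executing from step 6 with the substitution; state before step 6: counter=7 r=(6,5) succ=(2,0) retry=(0,0))
6. T1 CAS -> counter=7 r=(6,5) succ=(2,0) retry=(1,0)
7. T2 LOAD -> counter=7 r=(6,7) succ=(2,0) retry=(1,0)
8. T2 CAS -> counter=8 r=(6,7) succ=(2,1) retry=(1,0)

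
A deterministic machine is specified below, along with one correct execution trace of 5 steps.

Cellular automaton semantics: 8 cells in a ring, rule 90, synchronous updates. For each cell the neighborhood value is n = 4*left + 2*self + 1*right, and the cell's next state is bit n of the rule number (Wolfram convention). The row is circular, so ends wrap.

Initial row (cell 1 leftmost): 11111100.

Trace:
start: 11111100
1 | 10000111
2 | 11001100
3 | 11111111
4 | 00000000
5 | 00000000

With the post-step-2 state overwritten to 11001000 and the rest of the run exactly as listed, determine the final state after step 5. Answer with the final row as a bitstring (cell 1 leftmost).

state after step 2 := 11001000
3 | 11110101
4 | 00010001
5 | 10101010

10101010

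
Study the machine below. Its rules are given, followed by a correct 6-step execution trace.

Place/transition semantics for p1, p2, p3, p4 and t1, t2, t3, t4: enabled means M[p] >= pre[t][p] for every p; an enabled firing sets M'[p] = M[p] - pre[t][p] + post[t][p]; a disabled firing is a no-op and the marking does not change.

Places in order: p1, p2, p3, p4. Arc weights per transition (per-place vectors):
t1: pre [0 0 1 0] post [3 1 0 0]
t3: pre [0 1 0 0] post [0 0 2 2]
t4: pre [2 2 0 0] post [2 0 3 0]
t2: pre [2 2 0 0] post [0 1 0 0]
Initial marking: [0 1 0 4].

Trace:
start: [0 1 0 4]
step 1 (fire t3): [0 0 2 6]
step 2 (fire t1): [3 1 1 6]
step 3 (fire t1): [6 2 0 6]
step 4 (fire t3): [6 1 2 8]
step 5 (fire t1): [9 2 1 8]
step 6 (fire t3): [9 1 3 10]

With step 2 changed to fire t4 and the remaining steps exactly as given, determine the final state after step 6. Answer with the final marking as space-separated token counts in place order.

6 0 4 10

(re-executing from step 2 with the substitution; state before step 2: [0 0 2 6])
step 2 (fire t4): [0 0 2 6]
step 3 (fire t1): [3 1 1 6]
step 4 (fire t3): [3 0 3 8]
step 5 (fire t1): [6 1 2 8]
step 6 (fire t3): [6 0 4 10]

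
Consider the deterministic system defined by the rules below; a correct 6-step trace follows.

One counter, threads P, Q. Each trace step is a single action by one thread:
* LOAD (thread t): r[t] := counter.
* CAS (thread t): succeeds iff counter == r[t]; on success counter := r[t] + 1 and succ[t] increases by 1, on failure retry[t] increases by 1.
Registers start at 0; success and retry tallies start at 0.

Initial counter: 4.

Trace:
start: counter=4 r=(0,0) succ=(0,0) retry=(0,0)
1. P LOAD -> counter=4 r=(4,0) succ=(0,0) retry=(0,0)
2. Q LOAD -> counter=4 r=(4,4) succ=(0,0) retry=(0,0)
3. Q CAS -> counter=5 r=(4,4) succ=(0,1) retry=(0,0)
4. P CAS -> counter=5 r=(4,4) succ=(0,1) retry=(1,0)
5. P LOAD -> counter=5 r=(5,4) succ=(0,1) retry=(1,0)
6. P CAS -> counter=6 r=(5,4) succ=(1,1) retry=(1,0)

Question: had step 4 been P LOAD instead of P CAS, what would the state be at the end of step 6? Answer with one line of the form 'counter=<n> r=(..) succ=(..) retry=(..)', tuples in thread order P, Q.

(re-executing from step 4 with the substitution; state before step 4: counter=5 r=(4,4) succ=(0,1) retry=(0,0))
4. P LOAD -> counter=5 r=(5,4) succ=(0,1) retry=(0,0)
5. P LOAD -> counter=5 r=(5,4) succ=(0,1) retry=(0,0)
6. P CAS -> counter=6 r=(5,4) succ=(1,1) retry=(0,0)

counter=6 r=(5,4) succ=(1,1) retry=(0,0)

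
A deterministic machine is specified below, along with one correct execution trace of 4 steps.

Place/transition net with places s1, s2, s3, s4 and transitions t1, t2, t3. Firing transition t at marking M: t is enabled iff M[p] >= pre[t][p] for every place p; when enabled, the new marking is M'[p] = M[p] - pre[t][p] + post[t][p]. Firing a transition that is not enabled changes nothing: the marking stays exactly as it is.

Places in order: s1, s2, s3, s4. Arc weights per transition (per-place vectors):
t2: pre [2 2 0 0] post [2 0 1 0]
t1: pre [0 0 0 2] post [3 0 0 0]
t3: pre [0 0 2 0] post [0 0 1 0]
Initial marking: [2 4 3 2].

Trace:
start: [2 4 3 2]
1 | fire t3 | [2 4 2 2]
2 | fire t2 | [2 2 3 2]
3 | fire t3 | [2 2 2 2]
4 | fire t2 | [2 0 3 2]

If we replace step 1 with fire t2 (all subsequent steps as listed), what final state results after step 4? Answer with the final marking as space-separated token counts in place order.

(re-executing from step 1 with the substitution; state before step 1: [2 4 3 2])
1 | fire t2 | [2 2 4 2]
2 | fire t2 | [2 0 5 2]
3 | fire t3 | [2 0 4 2]
4 | fire t2 | [2 0 4 2]

2 0 4 2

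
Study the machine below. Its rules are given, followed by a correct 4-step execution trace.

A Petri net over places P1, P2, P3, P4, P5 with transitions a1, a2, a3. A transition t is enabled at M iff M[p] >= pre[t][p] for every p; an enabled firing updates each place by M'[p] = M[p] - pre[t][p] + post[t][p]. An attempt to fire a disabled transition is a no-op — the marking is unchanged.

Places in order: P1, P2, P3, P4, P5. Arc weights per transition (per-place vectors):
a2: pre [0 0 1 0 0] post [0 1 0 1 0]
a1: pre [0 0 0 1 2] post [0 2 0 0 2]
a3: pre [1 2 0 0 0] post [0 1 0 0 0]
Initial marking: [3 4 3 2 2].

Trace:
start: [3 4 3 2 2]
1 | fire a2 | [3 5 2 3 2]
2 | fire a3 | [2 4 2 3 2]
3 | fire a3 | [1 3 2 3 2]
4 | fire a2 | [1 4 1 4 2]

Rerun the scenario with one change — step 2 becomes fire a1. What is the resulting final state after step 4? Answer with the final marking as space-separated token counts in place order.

2 7 1 3 2

(re-executing from step 2 with the substitution; state before step 2: [3 5 2 3 2])
2 | fire a1 | [3 7 2 2 2]
3 | fire a3 | [2 6 2 2 2]
4 | fire a2 | [2 7 1 3 2]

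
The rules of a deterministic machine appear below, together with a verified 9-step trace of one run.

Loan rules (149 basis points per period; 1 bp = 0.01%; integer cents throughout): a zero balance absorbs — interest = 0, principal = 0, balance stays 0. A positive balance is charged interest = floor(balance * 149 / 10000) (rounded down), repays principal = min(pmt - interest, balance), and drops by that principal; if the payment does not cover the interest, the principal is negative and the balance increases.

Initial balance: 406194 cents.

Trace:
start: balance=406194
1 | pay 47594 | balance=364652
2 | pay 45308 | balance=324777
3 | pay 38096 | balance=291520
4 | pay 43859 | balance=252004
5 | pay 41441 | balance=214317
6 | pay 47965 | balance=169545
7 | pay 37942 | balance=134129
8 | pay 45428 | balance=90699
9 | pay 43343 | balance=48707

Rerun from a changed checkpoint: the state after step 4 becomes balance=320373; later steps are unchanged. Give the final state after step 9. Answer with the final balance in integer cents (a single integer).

state after step 4 := balance=320373
5 | pay 41441 | balance=283705
6 | pay 47965 | balance=239967
7 | pay 37942 | balance=205600
8 | pay 45428 | balance=163235
9 | pay 43343 | balance=122324

122324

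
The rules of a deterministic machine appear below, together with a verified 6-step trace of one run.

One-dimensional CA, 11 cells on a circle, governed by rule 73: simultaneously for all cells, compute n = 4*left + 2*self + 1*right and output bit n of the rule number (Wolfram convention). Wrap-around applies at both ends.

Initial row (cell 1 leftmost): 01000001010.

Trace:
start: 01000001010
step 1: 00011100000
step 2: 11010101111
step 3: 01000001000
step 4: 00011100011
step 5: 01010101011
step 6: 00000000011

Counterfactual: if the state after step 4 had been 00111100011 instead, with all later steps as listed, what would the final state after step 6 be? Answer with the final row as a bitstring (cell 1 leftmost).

state after step 4 := 00111100011
step 5: 00100101011
step 6: 00000000011

00000000011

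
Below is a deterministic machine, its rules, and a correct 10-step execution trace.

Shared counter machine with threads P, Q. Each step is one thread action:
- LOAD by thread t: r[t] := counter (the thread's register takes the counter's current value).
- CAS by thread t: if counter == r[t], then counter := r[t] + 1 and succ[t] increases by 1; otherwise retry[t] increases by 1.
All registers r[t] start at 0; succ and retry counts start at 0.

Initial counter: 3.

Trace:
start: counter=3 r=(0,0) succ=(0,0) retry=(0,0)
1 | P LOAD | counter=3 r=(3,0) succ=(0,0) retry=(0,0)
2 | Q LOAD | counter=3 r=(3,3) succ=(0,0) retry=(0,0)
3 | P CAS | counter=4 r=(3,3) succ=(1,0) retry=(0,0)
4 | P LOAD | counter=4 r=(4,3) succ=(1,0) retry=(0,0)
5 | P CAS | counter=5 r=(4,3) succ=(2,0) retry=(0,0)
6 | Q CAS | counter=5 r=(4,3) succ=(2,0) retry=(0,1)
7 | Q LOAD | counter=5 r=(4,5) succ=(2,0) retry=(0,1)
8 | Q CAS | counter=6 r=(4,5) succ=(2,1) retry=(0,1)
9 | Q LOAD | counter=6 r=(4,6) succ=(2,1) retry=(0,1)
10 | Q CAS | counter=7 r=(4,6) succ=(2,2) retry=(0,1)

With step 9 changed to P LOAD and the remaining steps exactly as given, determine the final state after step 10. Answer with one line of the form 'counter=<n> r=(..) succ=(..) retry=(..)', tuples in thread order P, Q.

(re-executing from step 9 with the substitution; state before step 9: counter=6 r=(4,5) succ=(2,1) retry=(0,1))
9 | P LOAD | counter=6 r=(6,5) succ=(2,1) retry=(0,1)
10 | Q CAS | counter=6 r=(6,5) succ=(2,1) retry=(0,2)

counter=6 r=(6,5) succ=(2,1) retry=(0,2)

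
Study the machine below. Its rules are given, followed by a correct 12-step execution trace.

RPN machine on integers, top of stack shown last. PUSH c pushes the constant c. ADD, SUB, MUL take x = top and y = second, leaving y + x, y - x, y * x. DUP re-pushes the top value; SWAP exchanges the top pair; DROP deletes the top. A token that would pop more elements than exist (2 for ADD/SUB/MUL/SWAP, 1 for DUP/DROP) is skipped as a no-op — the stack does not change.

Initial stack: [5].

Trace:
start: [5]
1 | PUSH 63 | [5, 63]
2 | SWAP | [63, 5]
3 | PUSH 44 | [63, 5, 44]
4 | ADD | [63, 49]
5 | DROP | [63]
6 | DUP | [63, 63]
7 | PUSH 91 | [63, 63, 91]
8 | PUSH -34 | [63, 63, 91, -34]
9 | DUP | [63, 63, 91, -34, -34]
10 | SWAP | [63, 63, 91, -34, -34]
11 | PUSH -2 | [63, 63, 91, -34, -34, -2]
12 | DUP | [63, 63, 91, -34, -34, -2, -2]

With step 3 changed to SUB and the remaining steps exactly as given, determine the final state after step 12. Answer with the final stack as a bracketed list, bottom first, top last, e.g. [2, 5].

(re-executing from step 3 with the substitution; state before step 3: [63, 5])
3 | SUB | [58]
4 | ADD | [58]
5 | DROP | []
6 | DUP | []
7 | PUSH 91 | [91]
8 | PUSH -34 | [91, -34]
9 | DUP | [91, -34, -34]
10 | SWAP | [91, -34, -34]
11 | PUSH -2 | [91, -34, -34, -2]
12 | DUP | [91, -34, -34, -2, -2]

[91, -34, -34, -2, -2]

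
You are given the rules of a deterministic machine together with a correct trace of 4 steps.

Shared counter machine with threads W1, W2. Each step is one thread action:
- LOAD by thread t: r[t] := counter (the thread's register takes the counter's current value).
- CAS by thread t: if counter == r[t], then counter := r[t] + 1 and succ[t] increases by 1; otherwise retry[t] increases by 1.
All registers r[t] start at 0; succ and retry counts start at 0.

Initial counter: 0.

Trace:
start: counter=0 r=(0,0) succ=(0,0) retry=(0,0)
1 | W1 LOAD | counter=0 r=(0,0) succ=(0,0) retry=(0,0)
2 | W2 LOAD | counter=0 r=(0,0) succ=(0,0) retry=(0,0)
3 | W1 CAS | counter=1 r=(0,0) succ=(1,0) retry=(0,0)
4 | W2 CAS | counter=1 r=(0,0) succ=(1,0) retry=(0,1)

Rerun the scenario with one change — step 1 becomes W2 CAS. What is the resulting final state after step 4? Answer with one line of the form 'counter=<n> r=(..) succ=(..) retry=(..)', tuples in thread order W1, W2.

(re-executing from step 1 with the substitution; state before step 1: counter=0 r=(0,0) succ=(0,0) retry=(0,0))
1 | W2 CAS | counter=1 r=(0,0) succ=(0,1) retry=(0,0)
2 | W2 LOAD | counter=1 r=(0,1) succ=(0,1) retry=(0,0)
3 | W1 CAS | counter=1 r=(0,1) succ=(0,1) retry=(1,0)
4 | W2 CAS | counter=2 r=(0,1) succ=(0,2) retry=(1,0)

counter=2 r=(0,1) succ=(0,2) retry=(1,0)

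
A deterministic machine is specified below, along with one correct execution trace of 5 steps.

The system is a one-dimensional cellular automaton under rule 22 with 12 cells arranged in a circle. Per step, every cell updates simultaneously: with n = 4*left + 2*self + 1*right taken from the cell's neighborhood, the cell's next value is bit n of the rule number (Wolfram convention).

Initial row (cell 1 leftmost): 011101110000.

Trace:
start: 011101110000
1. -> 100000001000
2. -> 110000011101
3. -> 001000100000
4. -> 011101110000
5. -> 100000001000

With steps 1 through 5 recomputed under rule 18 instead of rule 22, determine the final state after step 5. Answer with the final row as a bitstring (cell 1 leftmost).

(re-executing steps 1..5 under rule 18; state before step 1: 011101110000)
1. -> 100000001000
2. -> 010000010101
3. -> 001000100000
4. -> 010101010000
5. -> 100000001000

100000001000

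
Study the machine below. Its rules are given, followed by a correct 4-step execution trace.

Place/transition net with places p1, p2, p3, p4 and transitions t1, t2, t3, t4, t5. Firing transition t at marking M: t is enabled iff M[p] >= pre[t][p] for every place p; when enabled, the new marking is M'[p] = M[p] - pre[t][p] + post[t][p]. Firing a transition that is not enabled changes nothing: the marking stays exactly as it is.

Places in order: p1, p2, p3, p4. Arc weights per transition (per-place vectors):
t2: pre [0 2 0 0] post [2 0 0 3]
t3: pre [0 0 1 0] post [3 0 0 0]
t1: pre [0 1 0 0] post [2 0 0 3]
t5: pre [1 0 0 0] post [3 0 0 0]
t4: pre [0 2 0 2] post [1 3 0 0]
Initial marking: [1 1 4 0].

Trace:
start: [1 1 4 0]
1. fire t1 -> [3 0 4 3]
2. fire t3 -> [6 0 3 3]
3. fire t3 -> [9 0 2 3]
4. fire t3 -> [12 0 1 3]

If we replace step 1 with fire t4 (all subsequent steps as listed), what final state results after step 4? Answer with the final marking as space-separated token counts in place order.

(re-executing from step 1 with the substitution; state before step 1: [1 1 4 0])
1. fire t4 -> [1 1 4 0]
2. fire t3 -> [4 1 3 0]
3. fire t3 -> [7 1 2 0]
4. fire t3 -> [10 1 1 0]

10 1 1 0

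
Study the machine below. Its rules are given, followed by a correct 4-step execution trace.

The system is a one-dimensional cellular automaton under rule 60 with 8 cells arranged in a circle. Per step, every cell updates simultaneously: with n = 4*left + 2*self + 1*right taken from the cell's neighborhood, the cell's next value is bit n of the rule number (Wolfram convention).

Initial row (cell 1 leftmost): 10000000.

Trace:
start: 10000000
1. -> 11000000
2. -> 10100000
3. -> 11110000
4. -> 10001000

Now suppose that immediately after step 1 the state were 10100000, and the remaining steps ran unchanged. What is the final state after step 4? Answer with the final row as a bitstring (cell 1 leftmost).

11001100

state after step 1 := 10100000
2. -> 11110000
3. -> 10001000
4. -> 11001100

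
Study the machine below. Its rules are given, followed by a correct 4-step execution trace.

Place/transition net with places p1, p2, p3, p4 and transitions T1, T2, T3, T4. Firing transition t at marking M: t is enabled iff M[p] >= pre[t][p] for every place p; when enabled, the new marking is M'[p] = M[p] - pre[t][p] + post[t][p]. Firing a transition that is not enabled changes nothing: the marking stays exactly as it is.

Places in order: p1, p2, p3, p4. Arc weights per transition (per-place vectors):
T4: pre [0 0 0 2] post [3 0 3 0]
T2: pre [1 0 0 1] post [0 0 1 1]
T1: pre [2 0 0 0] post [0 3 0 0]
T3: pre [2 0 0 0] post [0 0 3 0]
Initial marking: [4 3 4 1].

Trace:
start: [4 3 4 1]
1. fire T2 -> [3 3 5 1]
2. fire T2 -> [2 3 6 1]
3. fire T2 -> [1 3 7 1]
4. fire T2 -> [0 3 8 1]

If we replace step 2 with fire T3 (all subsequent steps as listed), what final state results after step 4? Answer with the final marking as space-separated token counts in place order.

0 3 9 1

(re-executing from step 2 with the substitution; state before step 2: [3 3 5 1])
2. fire T3 -> [1 3 8 1]
3. fire T2 -> [0 3 9 1]
4. fire T2 -> [0 3 9 1]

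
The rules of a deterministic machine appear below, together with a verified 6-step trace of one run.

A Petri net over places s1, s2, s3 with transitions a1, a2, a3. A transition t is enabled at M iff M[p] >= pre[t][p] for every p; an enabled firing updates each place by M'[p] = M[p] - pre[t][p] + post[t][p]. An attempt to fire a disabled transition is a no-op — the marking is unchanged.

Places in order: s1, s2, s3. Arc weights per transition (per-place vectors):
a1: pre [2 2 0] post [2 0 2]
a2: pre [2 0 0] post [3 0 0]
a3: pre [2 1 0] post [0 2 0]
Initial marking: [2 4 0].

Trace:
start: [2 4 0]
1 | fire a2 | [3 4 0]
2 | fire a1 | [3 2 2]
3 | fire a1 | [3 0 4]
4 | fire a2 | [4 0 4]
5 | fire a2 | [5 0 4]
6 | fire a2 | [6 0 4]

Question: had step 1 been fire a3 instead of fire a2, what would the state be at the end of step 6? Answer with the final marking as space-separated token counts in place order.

(re-executing from step 1 with the substitution; state before step 1: [2 4 0])
1 | fire a3 | [0 5 0]
2 | fire a1 | [0 5 0]
3 | fire a1 | [0 5 0]
4 | fire a2 | [0 5 0]
5 | fire a2 | [0 5 0]
6 | fire a2 | [0 5 0]

0 5 0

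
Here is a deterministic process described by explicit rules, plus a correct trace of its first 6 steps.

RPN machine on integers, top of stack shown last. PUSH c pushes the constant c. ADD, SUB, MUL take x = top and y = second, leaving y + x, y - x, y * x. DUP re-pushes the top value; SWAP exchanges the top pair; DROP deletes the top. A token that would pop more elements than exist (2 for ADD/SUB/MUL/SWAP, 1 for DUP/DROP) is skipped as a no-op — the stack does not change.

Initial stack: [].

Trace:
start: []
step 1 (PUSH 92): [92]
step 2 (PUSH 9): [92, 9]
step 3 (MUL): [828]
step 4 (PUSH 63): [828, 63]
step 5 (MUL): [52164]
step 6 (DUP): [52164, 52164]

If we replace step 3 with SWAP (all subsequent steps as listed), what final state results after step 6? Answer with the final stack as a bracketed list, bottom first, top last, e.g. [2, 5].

(re-executing from step 3 with the substitution; state before step 3: [92, 9])
step 3 (SWAP): [9, 92]
step 4 (PUSH 63): [9, 92, 63]
step 5 (MUL): [9, 5796]
step 6 (DUP): [9, 5796, 5796]

[9, 5796, 5796]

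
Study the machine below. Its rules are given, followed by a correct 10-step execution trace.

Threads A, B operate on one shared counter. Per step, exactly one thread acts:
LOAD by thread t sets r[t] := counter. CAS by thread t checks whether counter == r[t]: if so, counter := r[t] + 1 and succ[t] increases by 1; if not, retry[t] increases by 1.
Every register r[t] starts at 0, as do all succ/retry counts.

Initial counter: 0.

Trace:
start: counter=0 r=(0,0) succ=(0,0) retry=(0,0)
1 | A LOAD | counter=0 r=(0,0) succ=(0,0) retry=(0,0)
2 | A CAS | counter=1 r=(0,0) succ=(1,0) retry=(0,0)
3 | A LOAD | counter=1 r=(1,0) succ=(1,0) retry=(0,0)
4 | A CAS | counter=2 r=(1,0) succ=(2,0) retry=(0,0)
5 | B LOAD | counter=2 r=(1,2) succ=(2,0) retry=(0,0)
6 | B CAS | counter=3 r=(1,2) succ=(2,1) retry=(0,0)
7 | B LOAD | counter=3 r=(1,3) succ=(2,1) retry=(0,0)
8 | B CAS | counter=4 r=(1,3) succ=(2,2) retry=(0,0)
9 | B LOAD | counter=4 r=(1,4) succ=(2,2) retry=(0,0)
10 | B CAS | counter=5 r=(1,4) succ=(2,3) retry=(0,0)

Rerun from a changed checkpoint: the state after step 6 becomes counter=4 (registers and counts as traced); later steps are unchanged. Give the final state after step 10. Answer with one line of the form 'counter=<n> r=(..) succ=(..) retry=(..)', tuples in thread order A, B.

counter=6 r=(1,5) succ=(2,3) retry=(0,0)

state after step 6 := counter=4 r=(1,2) succ=(2,1) retry=(0,0)
7 | B LOAD | counter=4 r=(1,4) succ=(2,1) retry=(0,0)
8 | B CAS | counter=5 r=(1,4) succ=(2,2) retry=(0,0)
9 | B LOAD | counter=5 r=(1,5) succ=(2,2) retry=(0,0)
10 | B CAS | counter=6 r=(1,5) succ=(2,3) retry=(0,0)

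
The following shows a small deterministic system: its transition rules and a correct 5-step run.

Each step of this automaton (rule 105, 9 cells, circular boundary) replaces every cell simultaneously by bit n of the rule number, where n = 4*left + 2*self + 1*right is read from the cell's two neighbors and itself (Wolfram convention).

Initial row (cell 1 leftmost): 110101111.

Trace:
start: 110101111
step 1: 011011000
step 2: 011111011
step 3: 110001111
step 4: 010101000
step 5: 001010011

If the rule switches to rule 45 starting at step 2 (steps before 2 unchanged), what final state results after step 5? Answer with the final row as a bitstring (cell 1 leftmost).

(re-executing steps 2..5 under rule 45; state before step 2: 011011000)
step 2: 010110011
step 3: 111100010
step 4: 100001011
step 5: 001101110

001101110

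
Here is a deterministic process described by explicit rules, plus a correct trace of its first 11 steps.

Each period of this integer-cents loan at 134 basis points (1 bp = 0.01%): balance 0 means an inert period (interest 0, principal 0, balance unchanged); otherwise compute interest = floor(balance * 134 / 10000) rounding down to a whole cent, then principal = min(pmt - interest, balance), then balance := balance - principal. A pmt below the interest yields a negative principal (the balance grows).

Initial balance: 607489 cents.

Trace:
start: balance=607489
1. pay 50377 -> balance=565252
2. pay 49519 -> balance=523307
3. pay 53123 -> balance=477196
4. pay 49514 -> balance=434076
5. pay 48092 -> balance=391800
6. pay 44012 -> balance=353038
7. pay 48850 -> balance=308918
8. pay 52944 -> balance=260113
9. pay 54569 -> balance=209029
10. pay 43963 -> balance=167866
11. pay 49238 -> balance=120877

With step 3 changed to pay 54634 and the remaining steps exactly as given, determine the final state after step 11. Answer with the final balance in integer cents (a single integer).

(re-executing from step 3 with the substitution; state before step 3: balance=523307)
3. pay 54634 -> balance=475685
4. pay 49514 -> balance=432545
5. pay 48092 -> balance=390249
6. pay 44012 -> balance=351466
7. pay 48850 -> balance=307325
8. pay 52944 -> balance=258499
9. pay 54569 -> balance=207393
10. pay 43963 -> balance=166209
11. pay 49238 -> balance=119198

119198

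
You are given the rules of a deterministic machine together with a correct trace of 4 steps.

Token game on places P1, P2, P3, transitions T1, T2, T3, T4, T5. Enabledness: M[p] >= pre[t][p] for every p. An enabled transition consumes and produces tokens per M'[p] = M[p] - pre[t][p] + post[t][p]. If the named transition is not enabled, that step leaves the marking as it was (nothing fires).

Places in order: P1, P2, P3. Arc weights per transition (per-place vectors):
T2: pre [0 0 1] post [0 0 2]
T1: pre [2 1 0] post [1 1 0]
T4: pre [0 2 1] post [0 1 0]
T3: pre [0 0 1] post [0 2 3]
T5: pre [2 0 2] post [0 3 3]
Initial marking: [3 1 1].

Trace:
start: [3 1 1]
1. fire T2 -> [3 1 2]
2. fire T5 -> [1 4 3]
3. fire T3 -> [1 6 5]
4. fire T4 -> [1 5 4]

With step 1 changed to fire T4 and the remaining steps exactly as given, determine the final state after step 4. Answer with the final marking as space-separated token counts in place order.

3 2 2

(re-executing from step 1 with the substitution; state before step 1: [3 1 1])
1. fire T4 -> [3 1 1]
2. fire T5 -> [3 1 1]
3. fire T3 -> [3 3 3]
4. fire T4 -> [3 2 2]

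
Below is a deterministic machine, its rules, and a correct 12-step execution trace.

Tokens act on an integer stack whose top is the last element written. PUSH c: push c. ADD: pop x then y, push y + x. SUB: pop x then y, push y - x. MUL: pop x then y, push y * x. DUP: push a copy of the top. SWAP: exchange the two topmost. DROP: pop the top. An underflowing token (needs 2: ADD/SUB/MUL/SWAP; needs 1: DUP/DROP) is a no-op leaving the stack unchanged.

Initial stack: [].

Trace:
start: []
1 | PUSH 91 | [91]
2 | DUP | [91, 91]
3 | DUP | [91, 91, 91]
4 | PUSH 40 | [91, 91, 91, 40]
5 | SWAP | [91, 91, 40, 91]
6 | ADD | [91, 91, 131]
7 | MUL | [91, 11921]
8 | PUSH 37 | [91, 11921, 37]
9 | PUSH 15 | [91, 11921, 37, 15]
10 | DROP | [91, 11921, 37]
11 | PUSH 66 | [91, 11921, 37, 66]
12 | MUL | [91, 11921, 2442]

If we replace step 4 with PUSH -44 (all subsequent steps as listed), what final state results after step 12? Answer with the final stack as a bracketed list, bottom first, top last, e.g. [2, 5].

[91, 4277, 2442]

(re-executing from step 4 with the substitution; state before step 4: [91, 91, 91])
4 | PUSH -44 | [91, 91, 91, -44]
5 | SWAP | [91, 91, -44, 91]
6 | ADD | [91, 91, 47]
7 | MUL | [91, 4277]
8 | PUSH 37 | [91, 4277, 37]
9 | PUSH 15 | [91, 4277, 37, 15]
10 | DROP | [91, 4277, 37]
11 | PUSH 66 | [91, 4277, 37, 66]
12 | MUL | [91, 4277, 2442]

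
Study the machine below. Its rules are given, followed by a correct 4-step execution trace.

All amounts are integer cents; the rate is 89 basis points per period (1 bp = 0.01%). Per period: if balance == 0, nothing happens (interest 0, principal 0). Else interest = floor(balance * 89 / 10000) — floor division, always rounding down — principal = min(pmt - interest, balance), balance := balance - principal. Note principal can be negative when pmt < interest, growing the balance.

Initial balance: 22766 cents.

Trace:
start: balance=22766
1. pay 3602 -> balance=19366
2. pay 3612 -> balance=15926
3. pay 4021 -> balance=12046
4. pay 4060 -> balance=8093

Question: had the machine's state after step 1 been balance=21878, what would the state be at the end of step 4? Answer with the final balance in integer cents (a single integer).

10672

state after step 1 := balance=21878
2. pay 3612 -> balance=18460
3. pay 4021 -> balance=14603
4. pay 4060 -> balance=10672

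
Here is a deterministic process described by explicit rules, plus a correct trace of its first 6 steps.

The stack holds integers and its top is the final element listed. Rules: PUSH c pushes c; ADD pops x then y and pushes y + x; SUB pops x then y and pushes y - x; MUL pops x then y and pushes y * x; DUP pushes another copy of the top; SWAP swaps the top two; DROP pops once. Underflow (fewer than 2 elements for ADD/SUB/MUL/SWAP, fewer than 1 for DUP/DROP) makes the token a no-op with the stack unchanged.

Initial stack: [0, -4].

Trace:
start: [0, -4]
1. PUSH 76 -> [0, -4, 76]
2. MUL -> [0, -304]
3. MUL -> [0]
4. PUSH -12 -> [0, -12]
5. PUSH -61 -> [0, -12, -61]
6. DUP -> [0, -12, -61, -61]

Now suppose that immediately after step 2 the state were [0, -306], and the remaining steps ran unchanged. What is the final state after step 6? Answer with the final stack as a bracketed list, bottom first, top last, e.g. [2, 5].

[0, -12, -61, -61]

state after step 2 := [0, -306]
3. MUL -> [0]
4. PUSH -12 -> [0, -12]
5. PUSH -61 -> [0, -12, -61]
6. DUP -> [0, -12, -61, -61]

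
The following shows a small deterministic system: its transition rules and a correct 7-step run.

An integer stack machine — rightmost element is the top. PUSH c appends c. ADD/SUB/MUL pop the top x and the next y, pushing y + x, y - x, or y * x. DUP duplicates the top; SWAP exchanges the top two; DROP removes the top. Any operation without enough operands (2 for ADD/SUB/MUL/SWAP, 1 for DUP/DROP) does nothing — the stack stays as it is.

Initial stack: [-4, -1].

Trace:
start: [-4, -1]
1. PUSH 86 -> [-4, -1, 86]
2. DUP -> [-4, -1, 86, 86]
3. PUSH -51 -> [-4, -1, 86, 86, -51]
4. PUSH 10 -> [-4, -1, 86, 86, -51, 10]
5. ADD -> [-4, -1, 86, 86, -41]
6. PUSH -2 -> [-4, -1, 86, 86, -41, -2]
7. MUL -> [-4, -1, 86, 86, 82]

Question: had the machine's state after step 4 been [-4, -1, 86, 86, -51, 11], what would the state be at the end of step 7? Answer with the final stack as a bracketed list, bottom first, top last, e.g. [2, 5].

state after step 4 := [-4, -1, 86, 86, -51, 11]
5. ADD -> [-4, -1, 86, 86, -40]
6. PUSH -2 -> [-4, -1, 86, 86, -40, -2]
7. MUL -> [-4, -1, 86, 86, 80]

[-4, -1, 86, 86, 80]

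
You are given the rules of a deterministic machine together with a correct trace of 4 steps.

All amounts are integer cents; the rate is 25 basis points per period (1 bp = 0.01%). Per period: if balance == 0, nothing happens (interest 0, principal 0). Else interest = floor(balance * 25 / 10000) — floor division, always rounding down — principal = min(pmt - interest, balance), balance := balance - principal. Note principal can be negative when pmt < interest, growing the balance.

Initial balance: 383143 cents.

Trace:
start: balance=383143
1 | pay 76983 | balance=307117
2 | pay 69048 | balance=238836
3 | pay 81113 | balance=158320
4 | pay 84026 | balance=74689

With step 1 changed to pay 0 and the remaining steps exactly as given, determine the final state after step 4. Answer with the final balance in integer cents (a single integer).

152252

(re-executing from step 1 with the substitution; state before step 1: balance=383143)
1 | pay 0 | balance=384100
2 | pay 69048 | balance=316012
3 | pay 81113 | balance=235689
4 | pay 84026 | balance=152252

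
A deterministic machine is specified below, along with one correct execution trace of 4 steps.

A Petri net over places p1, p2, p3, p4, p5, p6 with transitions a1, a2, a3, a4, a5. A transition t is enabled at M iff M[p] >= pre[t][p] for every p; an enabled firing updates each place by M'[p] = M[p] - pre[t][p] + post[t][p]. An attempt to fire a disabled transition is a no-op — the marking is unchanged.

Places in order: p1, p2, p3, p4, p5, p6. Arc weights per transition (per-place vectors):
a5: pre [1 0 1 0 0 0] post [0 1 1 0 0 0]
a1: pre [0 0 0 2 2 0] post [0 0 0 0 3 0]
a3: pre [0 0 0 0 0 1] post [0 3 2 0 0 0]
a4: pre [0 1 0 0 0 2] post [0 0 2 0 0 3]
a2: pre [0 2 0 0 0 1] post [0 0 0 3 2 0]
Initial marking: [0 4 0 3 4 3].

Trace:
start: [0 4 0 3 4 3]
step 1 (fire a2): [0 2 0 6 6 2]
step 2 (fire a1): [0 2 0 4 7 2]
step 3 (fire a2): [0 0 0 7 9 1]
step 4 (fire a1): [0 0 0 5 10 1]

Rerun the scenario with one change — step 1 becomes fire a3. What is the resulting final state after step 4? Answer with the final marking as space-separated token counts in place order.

(re-executing from step 1 with the substitution; state before step 1: [0 4 0 3 4 3])
step 1 (fire a3): [0 7 2 3 4 2]
step 2 (fire a1): [0 7 2 1 5 2]
step 3 (fire a2): [0 5 2 4 7 1]
step 4 (fire a1): [0 5 2 2 8 1]

0 5 2 2 8 1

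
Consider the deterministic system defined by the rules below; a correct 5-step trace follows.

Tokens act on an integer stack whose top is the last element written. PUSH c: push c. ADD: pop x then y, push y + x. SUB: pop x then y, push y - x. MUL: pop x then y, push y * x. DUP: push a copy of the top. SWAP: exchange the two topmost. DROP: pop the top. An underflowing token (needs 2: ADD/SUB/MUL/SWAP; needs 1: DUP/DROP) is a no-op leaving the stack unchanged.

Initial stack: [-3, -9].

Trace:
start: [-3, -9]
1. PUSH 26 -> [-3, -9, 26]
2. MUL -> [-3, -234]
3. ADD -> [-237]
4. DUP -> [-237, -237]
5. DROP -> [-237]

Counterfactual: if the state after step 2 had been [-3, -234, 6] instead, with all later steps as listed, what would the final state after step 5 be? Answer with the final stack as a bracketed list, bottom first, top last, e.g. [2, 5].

[-3, -228]

state after step 2 := [-3, -234, 6]
3. ADD -> [-3, -228]
4. DUP -> [-3, -228, -228]
5. DROP -> [-3, -228]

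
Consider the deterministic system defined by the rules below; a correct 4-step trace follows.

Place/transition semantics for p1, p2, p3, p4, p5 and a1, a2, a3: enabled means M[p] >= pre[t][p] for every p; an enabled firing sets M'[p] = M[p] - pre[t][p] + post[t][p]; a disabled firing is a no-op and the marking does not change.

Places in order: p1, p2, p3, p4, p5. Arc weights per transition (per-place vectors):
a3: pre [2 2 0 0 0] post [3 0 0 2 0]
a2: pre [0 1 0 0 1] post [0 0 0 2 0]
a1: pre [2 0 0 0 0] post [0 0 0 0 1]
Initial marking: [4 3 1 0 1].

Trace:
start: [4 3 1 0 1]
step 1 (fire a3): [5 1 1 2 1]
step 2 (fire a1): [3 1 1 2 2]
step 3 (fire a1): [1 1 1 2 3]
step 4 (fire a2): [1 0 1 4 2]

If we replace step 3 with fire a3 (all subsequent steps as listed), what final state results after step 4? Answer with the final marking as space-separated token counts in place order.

3 0 1 4 1

(re-executing from step 3 with the substitution; state before step 3: [3 1 1 2 2])
step 3 (fire a3): [3 1 1 2 2]
step 4 (fire a2): [3 0 1 4 1]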